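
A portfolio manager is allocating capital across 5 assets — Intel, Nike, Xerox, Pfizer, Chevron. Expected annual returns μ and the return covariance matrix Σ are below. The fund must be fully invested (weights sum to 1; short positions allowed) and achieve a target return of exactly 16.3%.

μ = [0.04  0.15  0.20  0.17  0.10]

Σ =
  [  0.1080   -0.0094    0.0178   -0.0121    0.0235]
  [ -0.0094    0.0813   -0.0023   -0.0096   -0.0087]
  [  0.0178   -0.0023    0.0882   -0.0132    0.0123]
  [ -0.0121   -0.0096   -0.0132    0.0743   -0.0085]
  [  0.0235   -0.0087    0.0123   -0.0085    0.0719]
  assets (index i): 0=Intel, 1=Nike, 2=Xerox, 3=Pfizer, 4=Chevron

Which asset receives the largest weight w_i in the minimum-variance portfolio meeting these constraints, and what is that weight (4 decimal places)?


u=Σ⁻¹μ = [0.1883  2.4954  2.5648  3.2775  1.5799]
v=Σ⁻¹𝟙 = [8.2205  17.4900  11.2941  20.6481  13.8466]
a=μᵀu=1.609983  b=𝟙ᵀu=10.105979  c=𝟙ᵀv=71.499324  D=ac−b²=12.981895
λ₁=(c·0.163−b)/D = (71.499324·0.163−10.105979)/12.981895 = 0.119275
λ₂=(a−b·0.163)/D = (1.609983−10.105979·0.163)/12.981895 = -0.002873
w* = 0.119275·u + -0.002873·v:
  w_0 = 0.119275·0.1883 + -0.002873·8.2205 = -0.0012  (Intel)
  w_1 = 0.119275·2.4954 + -0.002873·17.4900 = 0.2474  (Nike)
  w_2 = 0.119275·2.5648 + -0.002873·11.2941 = 0.2735  (Xerox)
  w_3 = 0.119275·3.2775 + -0.002873·20.6481 = 0.3316  (Pfizer)
  w_4 = 0.119275·1.5799 + -0.002873·13.8466 = 0.1487  (Chevron)
Σw_i=1.0000  μᵀw=0.1630
σ²=wᵀΣw=λ₁·μ_p+λ₂ = 0.119275·0.163 + -0.002873 = 0.016569 ≈ 0.0166

Pfizer (0.3316)


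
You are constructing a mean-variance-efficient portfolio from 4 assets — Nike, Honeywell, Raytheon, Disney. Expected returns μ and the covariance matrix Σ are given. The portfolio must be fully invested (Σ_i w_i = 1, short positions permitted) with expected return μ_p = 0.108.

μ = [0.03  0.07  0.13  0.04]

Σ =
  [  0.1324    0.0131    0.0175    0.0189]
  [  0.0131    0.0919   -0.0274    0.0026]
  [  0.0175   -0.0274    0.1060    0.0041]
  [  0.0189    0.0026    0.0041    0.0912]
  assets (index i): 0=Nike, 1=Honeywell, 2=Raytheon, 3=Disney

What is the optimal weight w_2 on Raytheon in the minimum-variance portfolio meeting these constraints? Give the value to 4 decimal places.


0.5994

p=Σ⁻¹μ = [-0.1539  1.2377  1.5576  0.3652]
q=Σ⁻¹𝟙 = [3.2584  13.7570  12.0903  9.3539]
a=μᵀp=0.299122  b=𝟙ᵀp=3.006634  c=𝟙ᵀq=38.459601  D=ac−b²=2.464282
λ₁=(c·0.108−b)/D = (38.459601·0.108−3.006634)/2.464282 = 0.465451
λ₂=(a−b·0.108)/D = (0.299122−3.006634·0.108)/2.464282 = -0.010386
w* = 0.465451·p + -0.010386·q:
  w_0 = 0.465451·-0.1539 + -0.010386·3.2584 = -0.1055  (Nike)
  w_1 = 0.465451·1.2377 + -0.010386·13.7570 = 0.4332  (Honeywell)
  w_2 = 0.465451·1.5576 + -0.010386·12.0903 = 0.5994  (Raytheon)
  w_3 = 0.465451·0.3652 + -0.010386·9.3539 = 0.0728  (Disney)
Σw_i=1.0000  μᵀw=0.1080
σ²=wᵀΣw=λ₁·μ_p+λ₂ = 0.465451·0.108 + -0.010386 = 0.039883 ≈ 0.0399


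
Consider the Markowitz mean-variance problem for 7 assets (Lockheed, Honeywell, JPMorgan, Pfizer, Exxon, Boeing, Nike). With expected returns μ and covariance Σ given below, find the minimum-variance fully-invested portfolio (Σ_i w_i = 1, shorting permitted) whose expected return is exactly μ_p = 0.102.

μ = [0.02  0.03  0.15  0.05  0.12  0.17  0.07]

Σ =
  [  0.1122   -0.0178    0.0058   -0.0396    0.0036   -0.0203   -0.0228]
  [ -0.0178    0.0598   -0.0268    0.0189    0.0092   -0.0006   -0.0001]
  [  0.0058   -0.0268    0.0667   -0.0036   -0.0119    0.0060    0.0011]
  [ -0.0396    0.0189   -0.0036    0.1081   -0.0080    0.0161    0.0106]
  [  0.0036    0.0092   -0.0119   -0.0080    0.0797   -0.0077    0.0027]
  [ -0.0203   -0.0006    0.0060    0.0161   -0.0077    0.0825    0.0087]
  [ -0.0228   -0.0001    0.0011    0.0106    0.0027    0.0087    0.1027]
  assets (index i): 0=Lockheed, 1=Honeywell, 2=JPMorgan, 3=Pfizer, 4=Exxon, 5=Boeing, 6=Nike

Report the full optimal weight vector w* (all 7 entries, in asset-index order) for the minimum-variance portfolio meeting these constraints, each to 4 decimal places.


u=Σ⁻¹μ = [0.8556  1.7306  3.0349  0.3465  1.9401  2.1158  0.5747]
v=Σ⁻¹𝟙 = [20.1220  29.4170  26.7513  10.3004  14.1854  13.4556  11.3705]
a=μᵀu=1.174324  b=𝟙ᵀu=10.598302  c=𝟙ᵀv=125.602199  D=ac−b²=35.173694
λ₁=(c·0.102−b)/D = (125.602199·0.102−10.598302)/35.173694 = 0.062920
λ₂=(a−b·0.102)/D = (1.174324−10.598302·0.102)/35.173694 = 0.002652
w* = 0.062920·u + 0.002652·v:
  w_0 = 0.062920·0.8556 + 0.002652·20.1220 = 0.1072  (Lockheed)
  w_1 = 0.062920·1.7306 + 0.002652·29.4170 = 0.1869  (Honeywell)
  w_2 = 0.062920·3.0349 + 0.002652·26.7513 = 0.2619  (JPMorgan)
  w_3 = 0.062920·0.3465 + 0.002652·10.3004 = 0.0491  (Pfizer)
  w_4 = 0.062920·1.9401 + 0.002652·14.1854 = 0.1597  (Exxon)
  w_5 = 0.062920·2.1158 + 0.002652·13.4556 = 0.1688  (Boeing)
  w_6 = 0.062920·0.5747 + 0.002652·11.3705 = 0.0663  (Nike)
Σw_i=1.0000  μᵀw=0.1020
σ²=wᵀΣw=λ₁·μ_p+λ₂ = 0.062920·0.102 + 0.002652 = 0.009070 ≈ 0.0091

0.1072  0.1869  0.2619  0.0491  0.1597  0.1688  0.0663


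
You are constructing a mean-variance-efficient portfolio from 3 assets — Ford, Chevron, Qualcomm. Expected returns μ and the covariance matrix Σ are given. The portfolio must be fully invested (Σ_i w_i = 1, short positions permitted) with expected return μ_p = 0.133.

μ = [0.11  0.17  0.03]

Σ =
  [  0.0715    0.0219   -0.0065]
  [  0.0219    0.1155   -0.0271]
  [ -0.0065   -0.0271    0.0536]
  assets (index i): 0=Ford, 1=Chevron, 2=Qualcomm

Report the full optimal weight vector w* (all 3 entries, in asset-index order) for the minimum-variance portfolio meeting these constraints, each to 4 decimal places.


g=Σ⁻¹μ = [1.1853  1.6022  1.5135]
h=Σ⁻¹𝟙 = [12.5686  12.4918  26.4967]
a=μᵀg=0.448169  b=𝟙ᵀg=4.301066  c=𝟙ᵀh=51.557222  D=ac−b²=4.607196
λ₁=(c·0.133−b)/D = (51.557222·0.133−4.301066)/4.607196 = 0.554794
λ₂=(a−b·0.133)/D = (0.448169−4.301066·0.133)/4.607196 = -0.026887
w* = 0.554794·g + -0.026887·h:
  w_0 = 0.554794·1.1853 + -0.026887·12.5686 = 0.3197  (Ford)
  w_1 = 0.554794·1.6022 + -0.026887·12.4918 = 0.5530  (Chevron)
  w_2 = 0.554794·1.5135 + -0.026887·26.4967 = 0.1273  (Qualcomm)
Σw_i=1.0000  μᵀw=0.1330
σ²=wᵀΣw=λ₁·μ_p+λ₂ = 0.554794·0.133 + -0.026887 = 0.046901 ≈ 0.0469

0.3197  0.5530  0.1273


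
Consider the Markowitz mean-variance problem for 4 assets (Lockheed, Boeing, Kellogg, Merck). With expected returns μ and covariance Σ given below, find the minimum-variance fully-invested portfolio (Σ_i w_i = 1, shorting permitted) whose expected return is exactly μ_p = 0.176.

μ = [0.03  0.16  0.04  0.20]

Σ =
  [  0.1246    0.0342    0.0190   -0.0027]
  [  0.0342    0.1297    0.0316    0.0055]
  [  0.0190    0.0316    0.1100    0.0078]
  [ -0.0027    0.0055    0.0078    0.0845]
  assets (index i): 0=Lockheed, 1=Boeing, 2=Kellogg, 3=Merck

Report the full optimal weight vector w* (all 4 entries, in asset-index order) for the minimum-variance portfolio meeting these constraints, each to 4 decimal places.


0.0504  0.3045  0.0204  0.6248

x=Σ⁻¹μ = [-0.0104  1.1714  -0.1344  2.3027]
y=Σ⁻¹𝟙 = [6.2157  4.1249  6.0376  11.2071]
a=μᵀx=0.642283  b=𝟙ᵀx=3.329379  c=𝟙ᵀy=27.585312  D=ac−b²=6.632796
λ₁=(c·0.176−b)/D = (27.585312·0.176−3.329379)/6.632796 = 0.230014
λ₂=(a−b·0.176)/D = (0.642283−3.329379·0.176)/6.632796 = 0.008490
w* = 0.230014·x + 0.008490·y:
  w_0 = 0.230014·-0.0104 + 0.008490·6.2157 = 0.0504  (Lockheed)
  w_1 = 0.230014·1.1714 + 0.008490·4.1249 = 0.3045  (Boeing)
  w_2 = 0.230014·-0.1344 + 0.008490·6.0376 = 0.0204  (Kellogg)
  w_3 = 0.230014·2.3027 + 0.008490·11.2071 = 0.6248  (Merck)
Σw_i=1.0000  μᵀw=0.1760
σ²=wᵀΣw=λ₁·μ_p+λ₂ = 0.230014·0.176 + 0.008490 = 0.048972 ≈ 0.0490


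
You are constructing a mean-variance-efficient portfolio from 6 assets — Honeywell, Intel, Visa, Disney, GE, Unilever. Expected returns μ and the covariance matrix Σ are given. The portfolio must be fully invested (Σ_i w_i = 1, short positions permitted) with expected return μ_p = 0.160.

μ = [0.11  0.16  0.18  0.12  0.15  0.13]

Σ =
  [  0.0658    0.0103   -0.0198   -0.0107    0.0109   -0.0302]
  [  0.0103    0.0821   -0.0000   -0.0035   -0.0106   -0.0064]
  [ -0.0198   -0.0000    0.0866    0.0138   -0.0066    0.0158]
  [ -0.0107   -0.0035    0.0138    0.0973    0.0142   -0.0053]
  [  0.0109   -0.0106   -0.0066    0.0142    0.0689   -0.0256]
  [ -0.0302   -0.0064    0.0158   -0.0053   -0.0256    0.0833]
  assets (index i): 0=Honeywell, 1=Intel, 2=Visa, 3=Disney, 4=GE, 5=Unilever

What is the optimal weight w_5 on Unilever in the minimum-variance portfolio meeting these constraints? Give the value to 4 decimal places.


x=Σ⁻¹μ = [3.2543  2.2971  2.2543  1.0612  3.3448  3.5848]
y=Σ⁻¹𝟙 = [27.8070  14.1433  12.7851  10.3775  21.8226  28.1146]
a=μᵀx=2.226386  b=𝟙ᵀx=15.796589  c=𝟙ᵀy=115.050000  D=ac−b²=6.613465
λ₁=(c·0.160−b)/D = (115.050000·0.160−15.796589)/6.613465 = 0.394863
λ₂=(a−b·0.160)/D = (2.226386−15.796589·0.160)/6.613465 = -0.045524
w* = 0.394863·x + -0.045524·y:
  w_0 = 0.394863·3.2543 + -0.045524·27.8070 = 0.0191  (Honeywell)
  w_1 = 0.394863·2.2971 + -0.045524·14.1433 = 0.2632  (Intel)
  w_2 = 0.394863·2.2543 + -0.045524·12.7851 = 0.3081  (Visa)
  w_3 = 0.394863·1.0612 + -0.045524·10.3775 = -0.0534  (Disney)
  w_4 = 0.394863·3.3448 + -0.045524·21.8226 = 0.3273  (GE)
  w_5 = 0.394863·3.5848 + -0.045524·28.1146 = 0.1356  (Unilever)
Σw_i=1.0000  μᵀw=0.1600
σ²=wᵀΣw=λ₁·μ_p+λ₂ = 0.394863·0.160 + -0.045524 = 0.017654 ≈ 0.0177

0.1356


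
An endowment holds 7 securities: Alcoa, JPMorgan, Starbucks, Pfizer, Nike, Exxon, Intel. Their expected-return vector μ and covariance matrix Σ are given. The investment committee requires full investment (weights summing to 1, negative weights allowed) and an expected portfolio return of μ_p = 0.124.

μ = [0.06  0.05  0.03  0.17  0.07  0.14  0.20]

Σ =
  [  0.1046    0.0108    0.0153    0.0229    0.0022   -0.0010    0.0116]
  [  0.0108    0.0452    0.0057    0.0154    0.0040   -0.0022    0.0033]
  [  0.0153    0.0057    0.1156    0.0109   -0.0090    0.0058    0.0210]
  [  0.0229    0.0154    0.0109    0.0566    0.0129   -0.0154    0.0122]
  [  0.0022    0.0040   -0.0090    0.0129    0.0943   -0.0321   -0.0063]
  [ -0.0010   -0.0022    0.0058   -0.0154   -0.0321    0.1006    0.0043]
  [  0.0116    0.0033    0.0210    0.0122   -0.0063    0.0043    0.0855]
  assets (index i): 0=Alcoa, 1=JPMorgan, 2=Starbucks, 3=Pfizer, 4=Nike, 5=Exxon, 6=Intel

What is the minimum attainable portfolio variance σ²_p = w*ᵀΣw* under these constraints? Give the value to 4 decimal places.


p=Σ⁻¹μ = [-0.2726  0.0288  -0.3780  3.0708  1.1629  2.1668  2.0065]
q=Σ⁻¹𝟙 = [3.9021  16.0120  5.2980  9.8918  14.9649  15.9655  8.1355]
a=μᵀp=1.281819  b=𝟙ᵀp=7.785081  c=𝟙ᵀq=74.169749  D=ac−b²=34.464677
λ₁=(c·0.124−b)/D = (74.169749·0.124−7.785081)/34.464677 = 0.040969
λ₂=(a−b·0.124)/D = (1.281819−7.785081·0.124)/34.464677 = 0.009182
w* = 0.040969·p + 0.009182·q:
  w_0 = 0.040969·-0.2726 + 0.009182·3.9021 = 0.0247  (Alcoa)
  w_1 = 0.040969·0.0288 + 0.009182·16.0120 = 0.1482  (JPMorgan)
  w_2 = 0.040969·-0.3780 + 0.009182·5.2980 = 0.0332  (Starbucks)
  w_3 = 0.040969·3.0708 + 0.009182·9.8918 = 0.2166  (Pfizer)
  w_4 = 0.040969·1.1629 + 0.009182·14.9649 = 0.1851  (Nike)
  w_5 = 0.040969·2.1668 + 0.009182·15.9655 = 0.2354  (Exxon)
  w_6 = 0.040969·2.0065 + 0.009182·8.1355 = 0.1569  (Intel)
Σw_i=1.0000  μᵀw=0.1240
σ²=wᵀΣw=λ₁·μ_p+λ₂ = 0.040969·0.124 + 0.009182 = 0.014263 ≈ 0.0143

0.0143


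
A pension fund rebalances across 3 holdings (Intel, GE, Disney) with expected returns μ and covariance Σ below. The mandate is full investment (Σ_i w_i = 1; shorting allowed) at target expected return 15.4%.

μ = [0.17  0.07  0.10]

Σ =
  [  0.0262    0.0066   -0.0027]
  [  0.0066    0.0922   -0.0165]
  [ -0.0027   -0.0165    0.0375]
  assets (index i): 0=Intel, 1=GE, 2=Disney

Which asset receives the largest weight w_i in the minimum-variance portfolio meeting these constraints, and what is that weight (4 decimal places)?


Intel (0.7706)

u=Σ⁻¹μ = [6.6224  0.9202  3.5484]
v=Σ⁻¹𝟙 = [38.2003  14.5192  35.8055]
a=μᵀu=1.545059  b=𝟙ᵀu=11.090950  c=𝟙ᵀv=88.525038  D=ac−b²=13.767255
λ₁=(c·0.154−b)/D = (88.525038·0.154−11.090950)/13.767255 = 0.184634
λ₂=(a−b·0.154)/D = (1.545059−11.090950·0.154)/13.767255 = -0.011836
w* = 0.184634·u + -0.011836·v:
  w_0 = 0.184634·6.6224 + -0.011836·38.2003 = 0.7706  (Intel)
  w_1 = 0.184634·0.9202 + -0.011836·14.5192 = -0.0020  (GE)
  w_2 = 0.184634·3.5484 + -0.011836·35.8055 = 0.2314  (Disney)
Σw_i=1.0000  μᵀw=0.1540
σ²=wᵀΣw=λ₁·μ_p+λ₂ = 0.184634·0.154 + -0.011836 = 0.016598 ≈ 0.0166


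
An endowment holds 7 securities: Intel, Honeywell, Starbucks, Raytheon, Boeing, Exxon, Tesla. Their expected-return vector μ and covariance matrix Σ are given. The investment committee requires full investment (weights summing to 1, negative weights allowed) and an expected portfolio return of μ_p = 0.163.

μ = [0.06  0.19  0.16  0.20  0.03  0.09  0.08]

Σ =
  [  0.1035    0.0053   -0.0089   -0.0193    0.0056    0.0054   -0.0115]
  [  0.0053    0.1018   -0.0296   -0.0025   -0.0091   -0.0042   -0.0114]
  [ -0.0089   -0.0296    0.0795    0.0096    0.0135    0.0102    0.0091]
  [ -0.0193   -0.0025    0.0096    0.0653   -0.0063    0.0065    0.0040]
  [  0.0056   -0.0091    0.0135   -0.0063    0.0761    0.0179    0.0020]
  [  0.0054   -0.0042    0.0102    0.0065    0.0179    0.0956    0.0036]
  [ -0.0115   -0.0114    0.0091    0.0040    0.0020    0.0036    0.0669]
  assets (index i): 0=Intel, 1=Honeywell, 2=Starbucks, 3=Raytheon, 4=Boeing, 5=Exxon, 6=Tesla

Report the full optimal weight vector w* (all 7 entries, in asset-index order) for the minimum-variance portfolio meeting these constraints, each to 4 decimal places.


p=Σ⁻¹μ = [1.3470  2.8167  2.5827  3.0966  0.3017  0.3960  1.3405]
q=Σ⁻¹𝟙 = [14.2758  16.6067  13.7181  17.7499  11.5138  4.9285  16.6948]
a=μᵀp=1.800482  b=𝟙ᵀp=11.881258  c=𝟙ᵀq=95.487583  D=ac−b²=30.759375
λ₁=(c·0.163−b)/D = (95.487583·0.163−11.881258)/30.759375 = 0.119743
λ₂=(a−b·0.163)/D = (1.800482−11.881258·0.163)/30.759375 = -0.004427
w* = 0.119743·p + -0.004427·q:
  w_0 = 0.119743·1.3470 + -0.004427·14.2758 = 0.0981  (Intel)
  w_1 = 0.119743·2.8167 + -0.004427·16.6067 = 0.2638  (Honeywell)
  w_2 = 0.119743·2.5827 + -0.004427·13.7181 = 0.2485  (Starbucks)
  w_3 = 0.119743·3.0966 + -0.004427·17.7499 = 0.2922  (Raytheon)
  w_4 = 0.119743·0.3017 + -0.004427·11.5138 = -0.0148  (Boeing)
  w_5 = 0.119743·0.3960 + -0.004427·4.9285 = 0.0256  (Exxon)
  w_6 = 0.119743·1.3405 + -0.004427·16.6948 = 0.0866  (Tesla)
Σw_i=1.0000  μᵀw=0.1630
σ²=wᵀΣw=λ₁·μ_p+λ₂ = 0.119743·0.163 + -0.004427 = 0.015091 ≈ 0.0151

0.0981  0.2638  0.2485  0.2922  -0.0148  0.0256  0.0866


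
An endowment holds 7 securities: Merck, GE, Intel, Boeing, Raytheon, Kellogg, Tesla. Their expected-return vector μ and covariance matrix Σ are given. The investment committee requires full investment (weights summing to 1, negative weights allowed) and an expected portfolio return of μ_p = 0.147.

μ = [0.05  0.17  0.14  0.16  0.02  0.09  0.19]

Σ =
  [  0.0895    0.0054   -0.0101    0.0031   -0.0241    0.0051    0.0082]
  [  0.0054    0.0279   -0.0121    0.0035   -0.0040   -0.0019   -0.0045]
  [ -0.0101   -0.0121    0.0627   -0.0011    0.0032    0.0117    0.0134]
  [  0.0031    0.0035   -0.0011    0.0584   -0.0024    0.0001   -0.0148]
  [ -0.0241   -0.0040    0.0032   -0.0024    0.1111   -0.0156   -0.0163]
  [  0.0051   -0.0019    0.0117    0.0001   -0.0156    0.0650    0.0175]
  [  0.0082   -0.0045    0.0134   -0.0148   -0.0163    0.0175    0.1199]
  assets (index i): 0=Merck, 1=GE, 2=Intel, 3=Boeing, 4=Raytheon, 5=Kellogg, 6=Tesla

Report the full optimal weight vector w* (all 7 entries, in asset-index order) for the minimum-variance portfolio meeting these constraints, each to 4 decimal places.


0.0367  0.4139  0.1808  0.1556  0.0635  0.0509  0.0986

p=Σ⁻¹μ = [0.3972  7.5330  3.2305  2.8304  0.8746  0.7009  1.8451]
q=Σ⁻¹𝟙 = [13.1459  45.3631  21.8716  17.0801  16.4155  13.2024  9.1124]
a=μᵀp=2.636749  b=𝟙ᵀp=17.411738  c=𝟙ᵀq=136.190909  D=ac−b²=55.932604
λ₁=(c·0.147−b)/D = (136.190909·0.147−17.411738)/55.932604 = 0.046633
λ₂=(a−b·0.147)/D = (2.636749−17.411738·0.147)/55.932604 = 0.001381
w* = 0.046633·p + 0.001381·q:
  w_0 = 0.046633·0.3972 + 0.001381·13.1459 = 0.0367  (Merck)
  w_1 = 0.046633·7.5330 + 0.001381·45.3631 = 0.4139  (GE)
  w_2 = 0.046633·3.2305 + 0.001381·21.8716 = 0.1808  (Intel)
  w_3 = 0.046633·2.8304 + 0.001381·17.0801 = 0.1556  (Boeing)
  w_4 = 0.046633·0.8746 + 0.001381·16.4155 = 0.0635  (Raytheon)
  w_5 = 0.046633·0.7009 + 0.001381·13.2024 = 0.0509  (Kellogg)
  w_6 = 0.046633·1.8451 + 0.001381·9.1124 = 0.0986  (Tesla)
Σw_i=1.0000  μᵀw=0.1470
σ²=wᵀΣw=λ₁·μ_p+λ₂ = 0.046633·0.147 + 0.001381 = 0.008236 ≈ 0.0082


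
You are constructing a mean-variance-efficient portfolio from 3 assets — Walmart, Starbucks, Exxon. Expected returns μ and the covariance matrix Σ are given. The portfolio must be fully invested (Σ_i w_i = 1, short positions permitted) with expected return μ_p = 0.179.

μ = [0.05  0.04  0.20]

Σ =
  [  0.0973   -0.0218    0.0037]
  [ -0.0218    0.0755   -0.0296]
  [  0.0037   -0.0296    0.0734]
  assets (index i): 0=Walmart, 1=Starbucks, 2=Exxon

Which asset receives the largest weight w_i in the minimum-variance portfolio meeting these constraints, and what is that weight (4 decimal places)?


Exxon (0.8723)

u=Σ⁻¹μ = [0.8658  2.1748  3.5582]
v=Σ⁻¹𝟙 = [15.4253  27.0050  23.7367]
a=μᵀu=0.841920  b=𝟙ᵀu=6.598809  c=𝟙ᵀv=66.167048  D=ac−b²=12.163048
λ₁=(c·0.179−b)/D = (66.167048·0.179−6.598809)/12.163048 = 0.431232
λ₂=(a−b·0.179)/D = (0.841920−6.598809·0.179)/12.163048 = -0.027893
w* = 0.431232·u + -0.027893·v:
  w_0 = 0.431232·0.8658 + -0.027893·15.4253 = -0.0569  (Walmart)
  w_1 = 0.431232·2.1748 + -0.027893·27.0050 = 0.1846  (Starbucks)
  w_2 = 0.431232·3.5582 + -0.027893·23.7367 = 0.8723  (Exxon)
Σw_i=1.0000  μᵀw=0.1790
σ²=wᵀΣw=λ₁·μ_p+λ₂ = 0.431232·0.179 + -0.027893 = 0.049297 ≈ 0.0493


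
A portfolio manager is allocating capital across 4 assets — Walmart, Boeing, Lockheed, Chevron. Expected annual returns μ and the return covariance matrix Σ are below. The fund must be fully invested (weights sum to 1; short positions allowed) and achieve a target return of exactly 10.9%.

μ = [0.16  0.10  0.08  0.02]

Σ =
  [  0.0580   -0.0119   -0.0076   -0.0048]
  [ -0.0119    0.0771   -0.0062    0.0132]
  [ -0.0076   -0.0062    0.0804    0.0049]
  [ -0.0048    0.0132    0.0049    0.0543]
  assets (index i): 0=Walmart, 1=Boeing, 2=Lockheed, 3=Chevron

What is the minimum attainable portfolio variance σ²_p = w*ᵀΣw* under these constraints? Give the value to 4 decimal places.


0.0151

u=Σ⁻¹μ = [3.3487  1.9196  1.4555  0.0664]
v=Σ⁻¹𝟙 = [23.5835  15.1589  14.8931  15.4720]
a=μᵀu=0.845515  b=𝟙ᵀu=6.790143  c=𝟙ᵀv=69.107502  D=ac−b²=12.325412
λ₁=(c·0.109−b)/D = (69.107502·0.109−6.790143)/12.325412 = 0.060247
λ₂=(a−b·0.109)/D = (0.845515−6.790143·0.109)/12.325412 = 0.008551
w* = 0.060247·u + 0.008551·v:
  w_0 = 0.060247·3.3487 + 0.008551·23.5835 = 0.4034  (Walmart)
  w_1 = 0.060247·1.9196 + 0.008551·15.1589 = 0.2453  (Boeing)
  w_2 = 0.060247·1.4555 + 0.008551·14.8931 = 0.2150  (Lockheed)
  w_3 = 0.060247·0.0664 + 0.008551·15.4720 = 0.1363  (Chevron)
Σw_i=1.0000  μᵀw=0.1090
σ²=wᵀΣw=λ₁·μ_p+λ₂ = 0.060247·0.109 + 0.008551 = 0.015118 ≈ 0.0151


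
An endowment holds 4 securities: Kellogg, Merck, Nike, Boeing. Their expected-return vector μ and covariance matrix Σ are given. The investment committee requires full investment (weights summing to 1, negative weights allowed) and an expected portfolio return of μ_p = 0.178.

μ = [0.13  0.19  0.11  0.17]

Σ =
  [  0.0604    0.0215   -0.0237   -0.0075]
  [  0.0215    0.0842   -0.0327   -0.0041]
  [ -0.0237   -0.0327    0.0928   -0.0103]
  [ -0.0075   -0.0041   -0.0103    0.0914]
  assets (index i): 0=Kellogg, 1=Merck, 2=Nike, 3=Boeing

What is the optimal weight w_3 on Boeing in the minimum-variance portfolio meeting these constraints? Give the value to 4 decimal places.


0.3610

x=Σ⁻¹μ = [2.6777  2.9366  3.1893  2.5708]
y=Σ⁻¹𝟙 = [22.1699  16.3192  23.9857  16.1951]
a=μᵀx=1.693907  b=𝟙ᵀx=11.374349  c=𝟙ᵀy=78.670019  D=ac−b²=3.883893
λ₁=(c·0.178−b)/D = (78.670019·0.178−11.374349)/3.883893 = 0.676876
λ₂=(a−b·0.178)/D = (1.693907−11.374349·0.178)/3.883893 = -0.085153
w* = 0.676876·x + -0.085153·y:
  w_0 = 0.676876·2.6777 + -0.085153·22.1699 = -0.0754  (Kellogg)
  w_1 = 0.676876·2.9366 + -0.085153·16.3192 = 0.5981  (Merck)
  w_2 = 0.676876·3.1893 + -0.085153·23.9857 = 0.1163  (Nike)
  w_3 = 0.676876·2.5708 + -0.085153·16.1951 = 0.3610  (Boeing)
Σw_i=1.0000  μᵀw=0.1780
σ²=wᵀΣw=λ₁·μ_p+λ₂ = 0.676876·0.178 + -0.085153 = 0.035330 ≈ 0.0353


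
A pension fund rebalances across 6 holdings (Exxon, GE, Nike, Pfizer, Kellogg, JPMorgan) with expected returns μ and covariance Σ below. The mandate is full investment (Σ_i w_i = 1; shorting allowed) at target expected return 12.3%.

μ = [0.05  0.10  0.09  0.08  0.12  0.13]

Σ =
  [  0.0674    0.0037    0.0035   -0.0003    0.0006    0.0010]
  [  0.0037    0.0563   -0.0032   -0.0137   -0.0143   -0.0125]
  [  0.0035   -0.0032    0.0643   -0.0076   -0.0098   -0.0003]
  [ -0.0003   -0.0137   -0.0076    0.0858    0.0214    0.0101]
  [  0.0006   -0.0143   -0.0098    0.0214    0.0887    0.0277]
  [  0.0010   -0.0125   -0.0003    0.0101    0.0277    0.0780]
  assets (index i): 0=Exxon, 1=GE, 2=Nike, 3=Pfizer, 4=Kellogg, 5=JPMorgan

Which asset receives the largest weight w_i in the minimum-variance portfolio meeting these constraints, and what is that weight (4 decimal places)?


GE (0.4039)

u=Σ⁻¹μ = [0.4654  2.7647  1.8359  1.0417  1.2708  1.5246]
v=Σ⁻¹𝟙 = [12.1539  26.6701  19.5292  13.6508  10.7912  11.4140]
a=μᵀu=0.899009  b=𝟙ᵀu=8.903172  c=𝟙ᵀv=94.209308  D=ac−b²=5.428597
λ₁=(c·0.123−b)/D = (94.209308·0.123−8.903172)/5.428597 = 0.494524
λ₂=(a−b·0.123)/D = (0.899009−8.903172·0.123)/5.428597 = -0.036120
w* = 0.494524·u + -0.036120·v:
  w_0 = 0.494524·0.4654 + -0.036120·12.1539 = -0.2088  (Exxon)
  w_1 = 0.494524·2.7647 + -0.036120·26.6701 = 0.4039  (GE)
  w_2 = 0.494524·1.8359 + -0.036120·19.5292 = 0.2025  (Nike)
  w_3 = 0.494524·1.0417 + -0.036120·13.6508 = 0.0221  (Pfizer)
  w_4 = 0.494524·1.2708 + -0.036120·10.7912 = 0.2387  (Kellogg)
  w_5 = 0.494524·1.5246 + -0.036120·11.4140 = 0.3417  (JPMorgan)
Σw_i=1.0000  μᵀw=0.1230
σ²=wᵀΣw=λ₁·μ_p+λ₂ = 0.494524·0.123 + -0.036120 = 0.024707 ≈ 0.0247


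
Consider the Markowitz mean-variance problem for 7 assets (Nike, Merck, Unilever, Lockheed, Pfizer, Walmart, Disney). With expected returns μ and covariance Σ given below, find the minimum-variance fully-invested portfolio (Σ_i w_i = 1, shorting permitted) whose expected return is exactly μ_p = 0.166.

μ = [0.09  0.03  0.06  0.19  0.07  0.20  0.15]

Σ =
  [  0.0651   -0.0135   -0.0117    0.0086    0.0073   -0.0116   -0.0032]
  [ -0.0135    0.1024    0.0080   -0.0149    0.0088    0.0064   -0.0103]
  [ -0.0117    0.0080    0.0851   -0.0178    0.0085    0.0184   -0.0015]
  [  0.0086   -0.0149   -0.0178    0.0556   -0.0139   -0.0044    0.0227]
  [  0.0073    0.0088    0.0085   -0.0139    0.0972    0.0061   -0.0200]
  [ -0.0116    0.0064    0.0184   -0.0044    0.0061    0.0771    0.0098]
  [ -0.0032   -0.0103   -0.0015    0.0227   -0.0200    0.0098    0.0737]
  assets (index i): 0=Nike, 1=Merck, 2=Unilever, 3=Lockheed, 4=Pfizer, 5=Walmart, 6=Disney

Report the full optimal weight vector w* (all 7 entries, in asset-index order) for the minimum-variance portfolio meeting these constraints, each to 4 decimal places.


g=Σ⁻¹μ = [1.6274  0.8315  1.0023  3.7450  1.0236  2.5325  1.0301]
h=Σ⁻¹𝟙 = [19.0281  13.9436  14.6332  22.4014  11.2408  10.1175  11.4466]
a=μᵀg=1.675763  b=𝟙ᵀg=11.792419  c=𝟙ᵀh=102.811053  D=ac−b²=33.225837
λ₁=(c·0.166−b)/D = (102.811053·0.166−11.792419)/33.225837 = 0.158738
λ₂=(a−b·0.166)/D = (1.675763−11.792419·0.166)/33.225837 = -0.008481
w* = 0.158738·g + -0.008481·h:
  w_0 = 0.158738·1.6274 + -0.008481·19.0281 = 0.0970  (Nike)
  w_1 = 0.158738·0.8315 + -0.008481·13.9436 = 0.0137  (Merck)
  w_2 = 0.158738·1.0023 + -0.008481·14.6332 = 0.0350  (Unilever)
  w_3 = 0.158738·3.7450 + -0.008481·22.4014 = 0.4045  (Lockheed)
  w_4 = 0.158738·1.0236 + -0.008481·11.2408 = 0.0672  (Pfizer)
  w_5 = 0.158738·2.5325 + -0.008481·10.1175 = 0.3162  (Walmart)
  w_6 = 0.158738·1.0301 + -0.008481·11.4466 = 0.0664  (Disney)
Σw_i=1.0000  μᵀw=0.1660
σ²=wᵀΣw=λ₁·μ_p+λ₂ = 0.158738·0.166 + -0.008481 = 0.017870 ≈ 0.0179

0.0970  0.0137  0.0350  0.4045  0.0672  0.3162  0.0664


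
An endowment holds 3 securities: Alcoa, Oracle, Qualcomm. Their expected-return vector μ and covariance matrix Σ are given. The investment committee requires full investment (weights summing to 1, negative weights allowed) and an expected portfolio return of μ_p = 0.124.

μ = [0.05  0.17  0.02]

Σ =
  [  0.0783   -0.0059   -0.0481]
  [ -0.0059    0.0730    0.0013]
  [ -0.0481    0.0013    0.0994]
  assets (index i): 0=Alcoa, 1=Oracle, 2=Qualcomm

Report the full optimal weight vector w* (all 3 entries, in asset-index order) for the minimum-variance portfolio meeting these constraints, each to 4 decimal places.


u=Σ⁻¹μ = [1.3165  2.4208  0.8066]
v=Σ⁻¹𝟙 = [28.4604  15.5781  23.6287]
a=μᵀu=0.493492  b=𝟙ᵀu=4.543869  c=𝟙ᵀv=67.667242  D=ac−b²=12.746500
λ₁=(c·0.124−b)/D = (67.667242·0.124−4.543869)/12.746500 = 0.301798
λ₂=(a−b·0.124)/D = (0.493492−4.543869·0.124)/12.746500 = -0.005488
w* = 0.301798·u + -0.005488·v:
  w_0 = 0.301798·1.3165 + -0.005488·28.4604 = 0.2411  (Alcoa)
  w_1 = 0.301798·2.4208 + -0.005488·15.5781 = 0.6451  (Oracle)
  w_2 = 0.301798·0.8066 + -0.005488·23.6287 = 0.1138  (Qualcomm)
Σw_i=1.0000  μᵀw=0.1240
σ²=wᵀΣw=λ₁·μ_p+λ₂ = 0.301798·0.124 + -0.005488 = 0.031935 ≈ 0.0319

0.2411  0.6451  0.1138


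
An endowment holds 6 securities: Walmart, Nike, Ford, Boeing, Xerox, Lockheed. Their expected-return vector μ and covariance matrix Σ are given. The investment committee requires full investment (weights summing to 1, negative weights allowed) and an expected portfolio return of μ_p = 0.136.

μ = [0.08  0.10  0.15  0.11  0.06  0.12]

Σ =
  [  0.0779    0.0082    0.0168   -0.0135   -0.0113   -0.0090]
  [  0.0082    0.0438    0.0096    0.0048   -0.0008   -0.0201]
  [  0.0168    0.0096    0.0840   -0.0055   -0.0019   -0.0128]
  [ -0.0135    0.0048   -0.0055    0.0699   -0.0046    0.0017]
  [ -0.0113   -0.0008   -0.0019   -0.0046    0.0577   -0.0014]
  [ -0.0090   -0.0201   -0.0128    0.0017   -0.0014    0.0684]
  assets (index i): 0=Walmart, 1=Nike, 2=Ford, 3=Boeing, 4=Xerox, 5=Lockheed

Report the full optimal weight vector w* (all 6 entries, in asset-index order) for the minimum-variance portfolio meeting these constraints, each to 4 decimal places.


-0.0695  0.2634  0.4012  0.1587  -0.1340  0.3802

x=Σ⁻¹μ = [1.2246  2.9090  1.8340  1.7845  1.5979  3.1019]
y=Σ⁻¹𝟙 = [17.0460  28.2513  11.0963  17.4127  23.4767  27.2889]
a=μᵀx=1.328364  b=𝟙ᵀx=12.451919  c=𝟙ᵀy=124.571863  D=ac−b²=10.426422
λ₁=(c·0.136−b)/D = (124.571863·0.136−12.451919)/10.426422 = 0.430623
λ₂=(a−b·0.136)/D = (1.328364−12.451919·0.136)/10.426422 = -0.035017
w* = 0.430623·x + -0.035017·y:
  w_0 = 0.430623·1.2246 + -0.035017·17.0460 = -0.0695  (Walmart)
  w_1 = 0.430623·2.9090 + -0.035017·28.2513 = 0.2634  (Nike)
  w_2 = 0.430623·1.8340 + -0.035017·11.0963 = 0.4012  (Ford)
  w_3 = 0.430623·1.7845 + -0.035017·17.4127 = 0.1587  (Boeing)
  w_4 = 0.430623·1.5979 + -0.035017·23.4767 = -0.1340  (Xerox)
  w_5 = 0.430623·3.1019 + -0.035017·27.2889 = 0.3802  (Lockheed)
Σw_i=1.0000  μᵀw=0.1360
σ²=wᵀΣw=λ₁·μ_p+λ₂ = 0.430623·0.136 + -0.035017 = 0.023548 ≈ 0.0235


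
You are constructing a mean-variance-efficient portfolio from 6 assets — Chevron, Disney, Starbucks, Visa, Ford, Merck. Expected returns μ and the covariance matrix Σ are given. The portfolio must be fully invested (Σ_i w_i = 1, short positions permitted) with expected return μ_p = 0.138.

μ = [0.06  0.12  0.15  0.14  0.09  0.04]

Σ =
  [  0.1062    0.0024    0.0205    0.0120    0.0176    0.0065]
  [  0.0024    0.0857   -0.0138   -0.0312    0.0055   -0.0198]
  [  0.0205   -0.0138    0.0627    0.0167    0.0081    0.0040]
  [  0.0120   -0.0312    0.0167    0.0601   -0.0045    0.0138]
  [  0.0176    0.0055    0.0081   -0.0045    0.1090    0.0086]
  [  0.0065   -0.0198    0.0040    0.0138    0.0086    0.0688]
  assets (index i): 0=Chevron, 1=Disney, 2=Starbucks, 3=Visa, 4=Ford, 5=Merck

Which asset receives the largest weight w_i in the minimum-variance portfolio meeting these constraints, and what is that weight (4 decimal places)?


Visa (0.3904)

p=Σ⁻¹μ = [-0.4542  3.0769  2.2106  3.3073  0.6660  0.6346]
q=Σ⁻¹𝟙 = [1.7669  25.1325  13.0678  22.6171  6.3598  15.5096]
a=μᵀp=1.221917  b=𝟙ᵀp=9.441245  c=𝟙ᵀq=84.453684  D=ac−b²=14.058260
λ₁=(c·0.138−b)/D = (84.453684·0.138−9.441245)/14.058260 = 0.157442
λ₂=(a−b·0.138)/D = (1.221917−9.441245·0.138)/14.058260 = -0.005760
w* = 0.157442·p + -0.005760·q:
  w_0 = 0.157442·-0.4542 + -0.005760·1.7669 = -0.0817  (Chevron)
  w_1 = 0.157442·3.0769 + -0.005760·25.1325 = 0.3397  (Disney)
  w_2 = 0.157442·2.2106 + -0.005760·13.0678 = 0.2728  (Starbucks)
  w_3 = 0.157442·3.3073 + -0.005760·22.6171 = 0.3904  (Visa)
  w_4 = 0.157442·0.6660 + -0.005760·6.3598 = 0.0682  (Ford)
  w_5 = 0.157442·0.6346 + -0.005760·15.5096 = 0.0106  (Merck)
Σw_i=1.0000  μᵀw=0.1380
σ²=wᵀΣw=λ₁·μ_p+λ₂ = 0.157442·0.138 + -0.005760 = 0.015967 ≈ 0.0160


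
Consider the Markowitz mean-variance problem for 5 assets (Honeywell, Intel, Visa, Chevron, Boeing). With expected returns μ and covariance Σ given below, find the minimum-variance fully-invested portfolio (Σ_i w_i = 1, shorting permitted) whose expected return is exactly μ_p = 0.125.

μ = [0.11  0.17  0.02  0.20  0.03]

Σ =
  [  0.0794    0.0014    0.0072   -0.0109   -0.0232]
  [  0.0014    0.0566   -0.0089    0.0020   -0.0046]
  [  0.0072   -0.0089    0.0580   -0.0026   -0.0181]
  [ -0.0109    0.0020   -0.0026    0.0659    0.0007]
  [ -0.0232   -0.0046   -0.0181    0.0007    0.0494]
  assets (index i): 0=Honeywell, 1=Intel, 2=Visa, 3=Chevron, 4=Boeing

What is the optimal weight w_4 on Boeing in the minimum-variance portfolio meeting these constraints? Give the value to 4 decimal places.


p=Σ⁻¹μ = [2.3950  3.2658  1.4904  3.3638  2.5346]
q=Σ⁻¹𝟙 = [25.3652  25.3757  33.3574  19.4223  46.4650]
a=μᵀp=1.597243  b=𝟙ᵀp=13.049604  c=𝟙ᵀq=149.985656  D=ac−b²=69.271334
λ₁=(c·0.125−b)/D = (149.985656·0.125−13.049604)/69.271334 = 0.082265
λ₂=(a−b·0.125)/D = (1.597243−13.049604·0.125)/69.271334 = -0.000490
w* = 0.082265·p + -0.000490·q:
  w_0 = 0.082265·2.3950 + -0.000490·25.3652 = 0.1846  (Honeywell)
  w_1 = 0.082265·3.2658 + -0.000490·25.3757 = 0.2562  (Intel)
  w_2 = 0.082265·1.4904 + -0.000490·33.3574 = 0.1063  (Visa)
  w_3 = 0.082265·3.3638 + -0.000490·19.4223 = 0.2672  (Chevron)
  w_4 = 0.082265·2.5346 + -0.000490·46.4650 = 0.1857  (Boeing)
Σw_i=1.0000  μᵀw=0.1250
σ²=wᵀΣw=λ₁·μ_p+λ₂ = 0.082265·0.125 + -0.000490 = 0.009793 ≈ 0.0098

0.1857


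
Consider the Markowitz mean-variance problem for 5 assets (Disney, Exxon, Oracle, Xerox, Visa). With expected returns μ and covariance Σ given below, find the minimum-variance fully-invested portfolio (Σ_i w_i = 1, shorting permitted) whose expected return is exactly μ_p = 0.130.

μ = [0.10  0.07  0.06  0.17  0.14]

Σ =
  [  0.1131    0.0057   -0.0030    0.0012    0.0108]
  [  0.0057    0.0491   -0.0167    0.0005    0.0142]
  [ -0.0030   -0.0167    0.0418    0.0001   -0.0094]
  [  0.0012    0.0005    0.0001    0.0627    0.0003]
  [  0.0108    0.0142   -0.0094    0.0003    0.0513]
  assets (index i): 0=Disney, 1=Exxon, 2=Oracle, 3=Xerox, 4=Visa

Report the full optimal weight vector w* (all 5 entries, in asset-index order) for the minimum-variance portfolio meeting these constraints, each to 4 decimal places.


u=Σ⁻¹μ = [0.5977  1.4601  2.6557  2.6712  2.6700]
v=Σ⁻¹𝟙 = [6.6489  27.7667  39.4007  15.4535  17.5368]
a=μᵀu=1.149240  b=𝟙ᵀu=10.054851  c=𝟙ᵀv=106.806628  D=ac−b²=21.646378
λ₁=(c·0.130−b)/D = (106.806628·0.130−10.054851)/21.646378 = 0.176935
λ₂=(a−b·0.130)/D = (1.149240−10.054851·0.130)/21.646378 = -0.007294
w* = 0.176935·u + -0.007294·v:
  w_0 = 0.176935·0.5977 + -0.007294·6.6489 = 0.0573  (Disney)
  w_1 = 0.176935·1.4601 + -0.007294·27.7667 = 0.0558  (Exxon)
  w_2 = 0.176935·2.6557 + -0.007294·39.4007 = 0.1825  (Oracle)
  w_3 = 0.176935·2.6712 + -0.007294·15.4535 = 0.3599  (Xerox)
  w_4 = 0.176935·2.6700 + -0.007294·17.5368 = 0.3445  (Visa)
Σw_i=1.0000  μᵀw=0.1300
σ²=wᵀΣw=λ₁·μ_p+λ₂ = 0.176935·0.130 + -0.007294 = 0.015707 ≈ 0.0157

0.0573  0.0558  0.1825  0.3599  0.3445


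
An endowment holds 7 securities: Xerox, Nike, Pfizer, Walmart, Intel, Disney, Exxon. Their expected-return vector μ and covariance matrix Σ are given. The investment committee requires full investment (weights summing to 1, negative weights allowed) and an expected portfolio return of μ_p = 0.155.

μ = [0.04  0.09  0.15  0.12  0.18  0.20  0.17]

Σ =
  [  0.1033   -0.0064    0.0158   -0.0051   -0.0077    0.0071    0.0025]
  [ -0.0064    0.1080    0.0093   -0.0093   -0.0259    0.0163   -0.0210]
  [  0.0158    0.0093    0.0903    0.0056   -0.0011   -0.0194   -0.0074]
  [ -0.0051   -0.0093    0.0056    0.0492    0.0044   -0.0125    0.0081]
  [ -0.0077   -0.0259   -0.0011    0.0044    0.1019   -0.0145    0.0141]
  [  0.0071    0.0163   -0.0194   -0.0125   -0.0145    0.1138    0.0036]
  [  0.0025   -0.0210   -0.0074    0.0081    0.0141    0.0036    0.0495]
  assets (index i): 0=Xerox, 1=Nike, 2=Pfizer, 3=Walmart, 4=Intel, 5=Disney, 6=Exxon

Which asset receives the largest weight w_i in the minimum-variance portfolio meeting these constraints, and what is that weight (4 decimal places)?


g=Σ⁻¹μ = [0.1982  1.6474  2.0936  2.3878  1.9849  2.2764  3.3145]
h=Σ⁻¹𝟙 = [9.8221  16.0744  10.5362  21.5266  12.5971  10.9992  20.1898]
a=μᵀg=2.132789  b=𝟙ᵀg=13.902768  c=𝟙ᵀh=101.745250  D=ac−b²=23.714234
λ₁=(c·0.155−b)/D = (101.745250·0.155−13.902768)/23.714234 = 0.078761
λ₂=(a−b·0.155)/D = (2.132789−13.902768·0.155)/23.714234 = -0.000934
w* = 0.078761·g + -0.000934·h:
  w_0 = 0.078761·0.1982 + -0.000934·9.8221 = 0.0064  (Xerox)
  w_1 = 0.078761·1.6474 + -0.000934·16.0744 = 0.1147  (Nike)
  w_2 = 0.078761·2.0936 + -0.000934·10.5362 = 0.1551  (Pfizer)
  w_3 = 0.078761·2.3878 + -0.000934·21.5266 = 0.1680  (Walmart)
  w_4 = 0.078761·1.9849 + -0.000934·12.5971 = 0.1446  (Intel)
  w_5 = 0.078761·2.2764 + -0.000934·10.9992 = 0.1690  (Disney)
  w_6 = 0.078761·3.3145 + -0.000934·20.1898 = 0.2422  (Exxon)
Σw_i=1.0000  μᵀw=0.1550
σ²=wᵀΣw=λ₁·μ_p+λ₂ = 0.078761·0.155 + -0.000934 = 0.011274 ≈ 0.0113

Exxon (0.2422)


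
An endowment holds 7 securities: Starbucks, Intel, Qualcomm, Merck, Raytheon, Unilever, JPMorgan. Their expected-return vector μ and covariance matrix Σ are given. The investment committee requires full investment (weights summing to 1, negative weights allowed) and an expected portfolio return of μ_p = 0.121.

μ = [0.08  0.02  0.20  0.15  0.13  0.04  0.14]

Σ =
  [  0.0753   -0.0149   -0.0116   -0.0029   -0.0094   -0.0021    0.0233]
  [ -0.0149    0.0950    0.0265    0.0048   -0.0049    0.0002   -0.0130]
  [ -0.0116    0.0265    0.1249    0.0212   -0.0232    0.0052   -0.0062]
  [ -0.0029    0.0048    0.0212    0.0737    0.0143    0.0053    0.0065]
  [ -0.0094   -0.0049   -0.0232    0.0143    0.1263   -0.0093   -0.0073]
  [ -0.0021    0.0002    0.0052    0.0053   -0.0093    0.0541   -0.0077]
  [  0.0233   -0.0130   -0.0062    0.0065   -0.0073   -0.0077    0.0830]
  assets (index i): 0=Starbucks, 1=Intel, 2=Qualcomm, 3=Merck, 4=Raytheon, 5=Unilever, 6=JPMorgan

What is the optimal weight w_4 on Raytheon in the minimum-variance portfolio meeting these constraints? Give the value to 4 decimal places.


0.1717

u=Σ⁻¹μ = [1.1052  0.1283  1.8222  1.0342  1.5049  1.0027  1.6771]
v=Σ⁻¹𝟙 = [15.4256  12.8549  7.7998  5.9274  12.6766  21.7318  12.9807]
a=μᵀu=1.081101  b=𝟙ᵀu=8.274741  c=𝟙ᵀv=89.396813  D=ac−b²=28.175666
λ₁=(c·0.121−b)/D = (89.396813·0.121−8.274741)/28.175666 = 0.090229
λ₂=(a−b·0.121)/D = (1.081101−8.274741·0.121)/28.175666 = 0.002834
w* = 0.090229·u + 0.002834·v:
  w_0 = 0.090229·1.1052 + 0.002834·15.4256 = 0.1434  (Starbucks)
  w_1 = 0.090229·0.1283 + 0.002834·12.8549 = 0.0480  (Intel)
  w_2 = 0.090229·1.8222 + 0.002834·7.7998 = 0.1865  (Qualcomm)
  w_3 = 0.090229·1.0342 + 0.002834·5.9274 = 0.1101  (Merck)
  w_4 = 0.090229·1.5049 + 0.002834·12.6766 = 0.1717  (Raytheon)
  w_5 = 0.090229·1.0027 + 0.002834·21.7318 = 0.1521  (Unilever)
  w_6 = 0.090229·1.6771 + 0.002834·12.9807 = 0.1881  (JPMorgan)
Σw_i=1.0000  μᵀw=0.1210
σ²=wᵀΣw=λ₁·μ_p+λ₂ = 0.090229·0.121 + 0.002834 = 0.013752 ≈ 0.0138


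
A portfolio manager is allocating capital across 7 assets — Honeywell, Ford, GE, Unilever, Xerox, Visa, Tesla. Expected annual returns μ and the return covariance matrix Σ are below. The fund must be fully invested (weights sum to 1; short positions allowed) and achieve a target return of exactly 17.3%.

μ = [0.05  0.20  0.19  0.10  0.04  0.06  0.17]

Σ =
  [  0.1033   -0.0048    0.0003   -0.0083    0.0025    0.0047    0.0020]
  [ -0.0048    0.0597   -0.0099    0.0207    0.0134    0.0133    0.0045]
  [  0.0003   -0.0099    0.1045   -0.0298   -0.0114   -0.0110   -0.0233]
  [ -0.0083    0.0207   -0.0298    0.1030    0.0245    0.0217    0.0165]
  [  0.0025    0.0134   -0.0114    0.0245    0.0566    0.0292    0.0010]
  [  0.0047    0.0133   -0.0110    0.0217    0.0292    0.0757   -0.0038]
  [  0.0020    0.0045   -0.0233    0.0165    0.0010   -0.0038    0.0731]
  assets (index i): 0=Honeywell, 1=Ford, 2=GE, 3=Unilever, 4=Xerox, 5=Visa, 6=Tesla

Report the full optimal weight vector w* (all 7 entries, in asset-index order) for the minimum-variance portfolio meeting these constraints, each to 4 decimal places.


x=Σ⁻¹μ = [0.6014  3.3467  3.0279  0.6554  -0.1637  0.6309  2.9553]
y=Σ⁻¹𝟙 = [9.7687  12.9398  18.4183  6.2049  10.7970  7.9340  17.3509]
a=μᵀx=1.873968  b=𝟙ᵀx=11.053952  c=𝟙ᵀy=83.413659  D=ac−b²=34.124676
λ₁=(c·0.173−b)/D = (83.413659·0.173−11.053952)/34.124676 = 0.098949
λ₂=(a−b·0.173)/D = (1.873968−11.053952·0.173)/34.124676 = -0.001124
w* = 0.098949·x + -0.001124·y:
  w_0 = 0.098949·0.6014 + -0.001124·9.7687 = 0.0485  (Honeywell)
  w_1 = 0.098949·3.3467 + -0.001124·12.9398 = 0.3166  (Ford)
  w_2 = 0.098949·3.0279 + -0.001124·18.4183 = 0.2789  (GE)
  w_3 = 0.098949·0.6554 + -0.001124·6.2049 = 0.0579  (Unilever)
  w_4 = 0.098949·-0.1637 + -0.001124·10.7970 = -0.0283  (Xerox)
  w_5 = 0.098949·0.6309 + -0.001124·7.9340 = 0.0535  (Visa)
  w_6 = 0.098949·2.9553 + -0.001124·17.3509 = 0.2729  (Tesla)
Σw_i=1.0000  μᵀw=0.1730
σ²=wᵀΣw=λ₁·μ_p+λ₂ = 0.098949·0.173 + -0.001124 = 0.015994 ≈ 0.0160

0.0485  0.3166  0.2789  0.0579  -0.0283  0.0535  0.2729


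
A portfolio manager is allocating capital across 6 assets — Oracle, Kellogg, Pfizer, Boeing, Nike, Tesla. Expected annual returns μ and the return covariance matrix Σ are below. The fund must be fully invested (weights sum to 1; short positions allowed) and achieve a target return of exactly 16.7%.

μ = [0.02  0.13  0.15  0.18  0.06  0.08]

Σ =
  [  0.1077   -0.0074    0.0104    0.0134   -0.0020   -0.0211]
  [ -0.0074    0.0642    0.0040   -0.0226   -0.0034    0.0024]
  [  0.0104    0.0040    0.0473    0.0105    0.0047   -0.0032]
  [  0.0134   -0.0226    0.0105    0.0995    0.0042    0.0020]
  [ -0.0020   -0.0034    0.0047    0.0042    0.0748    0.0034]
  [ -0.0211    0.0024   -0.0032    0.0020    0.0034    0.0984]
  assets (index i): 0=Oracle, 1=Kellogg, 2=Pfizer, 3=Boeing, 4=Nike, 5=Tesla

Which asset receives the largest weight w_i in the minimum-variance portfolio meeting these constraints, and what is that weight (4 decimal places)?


u=Σ⁻¹μ = [0.0287  2.6164  2.4693  2.0975  0.6138  0.7718]
v=Σ⁻¹𝟙 = [10.4498  19.9533  14.2863  10.9036  12.5124  11.7273]
a=μᵀu=1.187214  b=𝟙ᵀu=8.597434  c=𝟙ᵀv=79.832617  D=ac−b²=20.862550
λ₁=(c·0.167−b)/D = (79.832617·0.167−8.597434)/20.862550 = 0.226943
λ₂=(a−b·0.167)/D = (1.187214−8.597434·0.167)/20.862550 = -0.011914
w* = 0.226943·u + -0.011914·v:
  w_0 = 0.226943·0.0287 + -0.011914·10.4498 = -0.1180  (Oracle)
  w_1 = 0.226943·2.6164 + -0.011914·19.9533 = 0.3560  (Kellogg)
  w_2 = 0.226943·2.4693 + -0.011914·14.2863 = 0.3902  (Pfizer)
  w_3 = 0.226943·2.0975 + -0.011914·10.9036 = 0.3461  (Boeing)
  w_4 = 0.226943·0.6138 + -0.011914·12.5124 = -0.0098  (Nike)
  w_5 = 0.226943·0.7718 + -0.011914·11.7273 = 0.0354  (Tesla)
Σw_i=1.0000  μᵀw=0.1670
σ²=wᵀΣw=λ₁·μ_p+λ₂ = 0.226943·0.167 + -0.011914 = 0.025985 ≈ 0.0260

Pfizer (0.3902)
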